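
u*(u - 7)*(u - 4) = u^3 - 11*u^2 + 28*u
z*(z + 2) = z^2 + 2*z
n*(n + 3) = n^2 + 3*n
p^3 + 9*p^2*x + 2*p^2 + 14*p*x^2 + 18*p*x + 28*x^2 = (p + 2)*(p + 2*x)*(p + 7*x)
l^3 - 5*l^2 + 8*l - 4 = (l - 2)^2*(l - 1)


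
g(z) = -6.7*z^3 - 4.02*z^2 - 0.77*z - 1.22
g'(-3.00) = -157.55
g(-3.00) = 145.81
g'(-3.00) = -157.55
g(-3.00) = 145.81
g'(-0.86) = -8.72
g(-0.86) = 0.73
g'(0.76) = -18.49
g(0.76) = -7.07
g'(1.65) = -68.76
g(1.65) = -43.53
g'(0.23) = -3.68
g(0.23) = -1.69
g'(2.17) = -112.87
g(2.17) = -90.28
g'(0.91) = -24.73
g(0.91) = -10.30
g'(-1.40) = -28.91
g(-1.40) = 10.36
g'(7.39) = -1157.89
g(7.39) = -2930.46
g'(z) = -20.1*z^2 - 8.04*z - 0.77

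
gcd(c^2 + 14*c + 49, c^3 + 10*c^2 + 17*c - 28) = c + 7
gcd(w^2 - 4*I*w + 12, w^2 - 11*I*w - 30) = w - 6*I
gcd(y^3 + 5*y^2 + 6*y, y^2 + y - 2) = y + 2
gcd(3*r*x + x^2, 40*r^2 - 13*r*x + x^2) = 1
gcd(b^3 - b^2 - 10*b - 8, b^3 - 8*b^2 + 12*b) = 1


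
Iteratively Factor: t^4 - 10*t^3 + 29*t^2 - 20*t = (t - 4)*(t^3 - 6*t^2 + 5*t) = (t - 4)*(t - 1)*(t^2 - 5*t) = t*(t - 4)*(t - 1)*(t - 5)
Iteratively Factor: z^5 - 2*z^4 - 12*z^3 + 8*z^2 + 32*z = (z + 2)*(z^4 - 4*z^3 - 4*z^2 + 16*z) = z*(z + 2)*(z^3 - 4*z^2 - 4*z + 16) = z*(z - 4)*(z + 2)*(z^2 - 4) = z*(z - 4)*(z + 2)^2*(z - 2)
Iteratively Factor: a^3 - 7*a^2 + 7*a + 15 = (a - 5)*(a^2 - 2*a - 3) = (a - 5)*(a - 3)*(a + 1)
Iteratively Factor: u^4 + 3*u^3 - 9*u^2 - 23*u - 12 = (u - 3)*(u^3 + 6*u^2 + 9*u + 4) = (u - 3)*(u + 1)*(u^2 + 5*u + 4) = (u - 3)*(u + 1)*(u + 4)*(u + 1)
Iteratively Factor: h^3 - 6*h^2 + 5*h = (h - 1)*(h^2 - 5*h) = (h - 5)*(h - 1)*(h)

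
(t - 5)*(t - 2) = t^2 - 7*t + 10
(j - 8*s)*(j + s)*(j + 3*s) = j^3 - 4*j^2*s - 29*j*s^2 - 24*s^3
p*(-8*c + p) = -8*c*p + p^2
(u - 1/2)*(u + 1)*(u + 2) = u^3 + 5*u^2/2 + u/2 - 1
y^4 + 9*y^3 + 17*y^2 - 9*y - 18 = (y - 1)*(y + 1)*(y + 3)*(y + 6)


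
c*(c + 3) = c^2 + 3*c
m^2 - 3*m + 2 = (m - 2)*(m - 1)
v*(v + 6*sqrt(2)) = v^2 + 6*sqrt(2)*v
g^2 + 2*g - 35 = (g - 5)*(g + 7)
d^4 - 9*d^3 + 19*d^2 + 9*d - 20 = (d - 5)*(d - 4)*(d - 1)*(d + 1)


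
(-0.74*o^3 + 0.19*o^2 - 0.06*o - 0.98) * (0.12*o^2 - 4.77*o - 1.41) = -0.0888*o^5 + 3.5526*o^4 + 0.1299*o^3 - 0.0993*o^2 + 4.7592*o + 1.3818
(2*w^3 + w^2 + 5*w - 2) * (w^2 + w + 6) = 2*w^5 + 3*w^4 + 18*w^3 + 9*w^2 + 28*w - 12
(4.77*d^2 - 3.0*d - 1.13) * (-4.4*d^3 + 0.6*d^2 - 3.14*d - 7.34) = -20.988*d^5 + 16.062*d^4 - 11.8058*d^3 - 26.2698*d^2 + 25.5682*d + 8.2942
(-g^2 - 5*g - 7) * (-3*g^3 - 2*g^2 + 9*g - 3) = 3*g^5 + 17*g^4 + 22*g^3 - 28*g^2 - 48*g + 21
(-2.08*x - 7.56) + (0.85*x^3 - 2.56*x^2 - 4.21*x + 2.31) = 0.85*x^3 - 2.56*x^2 - 6.29*x - 5.25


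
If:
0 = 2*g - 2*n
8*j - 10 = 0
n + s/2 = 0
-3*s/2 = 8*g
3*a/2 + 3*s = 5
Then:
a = 10/3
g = 0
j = 5/4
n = 0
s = 0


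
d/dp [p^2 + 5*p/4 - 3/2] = 2*p + 5/4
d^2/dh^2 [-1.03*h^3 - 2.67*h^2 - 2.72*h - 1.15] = -6.18*h - 5.34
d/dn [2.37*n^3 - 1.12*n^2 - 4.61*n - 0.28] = 7.11*n^2 - 2.24*n - 4.61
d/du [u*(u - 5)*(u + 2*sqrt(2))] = 3*u^2 - 10*u + 4*sqrt(2)*u - 10*sqrt(2)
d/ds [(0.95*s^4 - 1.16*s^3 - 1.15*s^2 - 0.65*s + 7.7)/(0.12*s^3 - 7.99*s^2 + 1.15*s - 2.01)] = (0.114*s^6 - 15.181*s^5 + 12.6839*s^4 - 10.15*s^3 - 2.2932*s^2 + 127.669*s - 7.5485)/(0.0144*s^6 - 1.9176*s^5 + 64.1161*s^4 - 18.8594*s^3 + 33.4423*s^2 - 4.623*s + 4.0401)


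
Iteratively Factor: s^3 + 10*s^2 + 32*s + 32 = (s + 2)*(s^2 + 8*s + 16) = (s + 2)*(s + 4)*(s + 4)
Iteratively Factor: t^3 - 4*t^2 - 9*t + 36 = (t - 3)*(t^2 - t - 12) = (t - 4)*(t - 3)*(t + 3)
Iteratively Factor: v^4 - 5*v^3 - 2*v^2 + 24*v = (v - 4)*(v^3 - v^2 - 6*v) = (v - 4)*(v - 3)*(v^2 + 2*v) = (v - 4)*(v - 3)*(v + 2)*(v)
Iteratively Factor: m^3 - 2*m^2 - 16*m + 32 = (m + 4)*(m^2 - 6*m + 8) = (m - 2)*(m + 4)*(m - 4)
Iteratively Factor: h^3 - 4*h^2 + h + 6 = (h - 3)*(h^2 - h - 2) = (h - 3)*(h - 2)*(h + 1)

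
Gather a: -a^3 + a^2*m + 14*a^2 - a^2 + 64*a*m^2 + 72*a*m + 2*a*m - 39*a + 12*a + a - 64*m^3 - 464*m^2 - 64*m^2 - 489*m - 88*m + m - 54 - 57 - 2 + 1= -a^3 + a^2*(m + 13) + a*(64*m^2 + 74*m - 26) - 64*m^3 - 528*m^2 - 576*m - 112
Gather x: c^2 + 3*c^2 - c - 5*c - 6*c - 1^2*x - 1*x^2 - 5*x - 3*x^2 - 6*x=4*c^2 - 12*c - 4*x^2 - 12*x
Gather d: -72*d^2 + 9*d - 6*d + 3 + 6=-72*d^2 + 3*d + 9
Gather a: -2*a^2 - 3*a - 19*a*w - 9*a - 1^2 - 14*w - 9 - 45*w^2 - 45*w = -2*a^2 + a*(-19*w - 12) - 45*w^2 - 59*w - 10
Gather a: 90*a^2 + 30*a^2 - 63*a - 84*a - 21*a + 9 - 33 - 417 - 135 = 120*a^2 - 168*a - 576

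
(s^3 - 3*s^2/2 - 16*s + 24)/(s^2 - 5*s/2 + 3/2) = (s^2 - 16)/(s - 1)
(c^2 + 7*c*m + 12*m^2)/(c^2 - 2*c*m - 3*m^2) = (c^2 + 7*c*m + 12*m^2)/(c^2 - 2*c*m - 3*m^2)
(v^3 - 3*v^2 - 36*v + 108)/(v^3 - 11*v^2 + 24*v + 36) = (v^2 + 3*v - 18)/(v^2 - 5*v - 6)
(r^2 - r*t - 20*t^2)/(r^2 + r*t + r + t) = (r^2 - r*t - 20*t^2)/(r^2 + r*t + r + t)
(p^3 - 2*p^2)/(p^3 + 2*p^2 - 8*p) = p/(p + 4)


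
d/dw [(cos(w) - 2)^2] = 2*(2 - cos(w))*sin(w)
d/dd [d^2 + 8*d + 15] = 2*d + 8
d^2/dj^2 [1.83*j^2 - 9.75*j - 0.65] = 3.66000000000000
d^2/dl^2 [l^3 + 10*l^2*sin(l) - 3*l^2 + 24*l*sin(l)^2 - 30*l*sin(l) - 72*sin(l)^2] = -10*l^2*sin(l) + 30*l*sin(l) + 40*l*cos(l) + 48*l*cos(2*l) + 6*l + 20*sin(l) + 48*sin(2*l) - 60*cos(l) - 144*cos(2*l) - 6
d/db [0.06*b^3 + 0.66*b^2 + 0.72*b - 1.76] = 0.18*b^2 + 1.32*b + 0.72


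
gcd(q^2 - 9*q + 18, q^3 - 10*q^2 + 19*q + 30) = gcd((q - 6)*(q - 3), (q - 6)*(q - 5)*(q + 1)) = q - 6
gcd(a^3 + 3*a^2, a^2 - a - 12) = a + 3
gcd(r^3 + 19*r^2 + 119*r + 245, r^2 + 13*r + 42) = r + 7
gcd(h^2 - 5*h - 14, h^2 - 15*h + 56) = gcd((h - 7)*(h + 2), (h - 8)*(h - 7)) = h - 7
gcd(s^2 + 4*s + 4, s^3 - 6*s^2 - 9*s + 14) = s + 2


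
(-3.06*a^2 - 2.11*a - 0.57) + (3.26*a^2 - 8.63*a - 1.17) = 0.2*a^2 - 10.74*a - 1.74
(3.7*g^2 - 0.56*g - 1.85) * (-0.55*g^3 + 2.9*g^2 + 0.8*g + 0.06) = -2.035*g^5 + 11.038*g^4 + 2.3535*g^3 - 5.591*g^2 - 1.5136*g - 0.111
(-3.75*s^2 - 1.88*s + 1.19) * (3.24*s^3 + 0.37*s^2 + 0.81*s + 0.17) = -12.15*s^5 - 7.4787*s^4 + 0.1225*s^3 - 1.72*s^2 + 0.6443*s + 0.2023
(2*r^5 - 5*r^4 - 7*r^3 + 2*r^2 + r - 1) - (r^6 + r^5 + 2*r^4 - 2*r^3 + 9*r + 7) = -r^6 + r^5 - 7*r^4 - 5*r^3 + 2*r^2 - 8*r - 8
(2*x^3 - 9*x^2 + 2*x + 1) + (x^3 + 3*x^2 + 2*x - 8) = 3*x^3 - 6*x^2 + 4*x - 7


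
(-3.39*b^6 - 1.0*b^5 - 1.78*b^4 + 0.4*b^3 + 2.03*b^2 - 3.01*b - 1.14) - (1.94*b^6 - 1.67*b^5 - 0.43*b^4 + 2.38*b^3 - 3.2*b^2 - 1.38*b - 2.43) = -5.33*b^6 + 0.67*b^5 - 1.35*b^4 - 1.98*b^3 + 5.23*b^2 - 1.63*b + 1.29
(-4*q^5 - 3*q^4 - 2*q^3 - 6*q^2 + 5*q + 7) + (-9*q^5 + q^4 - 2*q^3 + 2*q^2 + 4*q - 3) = -13*q^5 - 2*q^4 - 4*q^3 - 4*q^2 + 9*q + 4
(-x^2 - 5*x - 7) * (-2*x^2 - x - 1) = 2*x^4 + 11*x^3 + 20*x^2 + 12*x + 7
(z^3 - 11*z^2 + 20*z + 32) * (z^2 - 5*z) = z^5 - 16*z^4 + 75*z^3 - 68*z^2 - 160*z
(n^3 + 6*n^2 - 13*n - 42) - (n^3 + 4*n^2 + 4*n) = 2*n^2 - 17*n - 42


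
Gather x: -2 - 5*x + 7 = 5 - 5*x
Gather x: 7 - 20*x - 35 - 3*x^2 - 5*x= -3*x^2 - 25*x - 28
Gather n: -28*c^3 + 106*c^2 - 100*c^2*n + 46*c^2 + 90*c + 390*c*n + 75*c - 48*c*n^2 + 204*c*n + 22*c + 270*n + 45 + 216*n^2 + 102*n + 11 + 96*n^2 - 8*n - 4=-28*c^3 + 152*c^2 + 187*c + n^2*(312 - 48*c) + n*(-100*c^2 + 594*c + 364) + 52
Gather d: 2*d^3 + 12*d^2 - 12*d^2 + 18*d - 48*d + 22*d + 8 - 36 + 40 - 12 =2*d^3 - 8*d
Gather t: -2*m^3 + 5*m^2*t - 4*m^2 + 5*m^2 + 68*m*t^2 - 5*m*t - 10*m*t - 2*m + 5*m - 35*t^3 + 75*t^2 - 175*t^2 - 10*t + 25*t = -2*m^3 + m^2 + 3*m - 35*t^3 + t^2*(68*m - 100) + t*(5*m^2 - 15*m + 15)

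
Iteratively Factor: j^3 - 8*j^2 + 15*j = (j - 3)*(j^2 - 5*j) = j*(j - 3)*(j - 5)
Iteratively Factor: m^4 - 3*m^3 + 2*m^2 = (m)*(m^3 - 3*m^2 + 2*m) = m*(m - 2)*(m^2 - m) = m^2*(m - 2)*(m - 1)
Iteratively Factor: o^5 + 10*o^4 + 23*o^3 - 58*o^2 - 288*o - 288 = (o + 4)*(o^4 + 6*o^3 - o^2 - 54*o - 72) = (o + 4)^2*(o^3 + 2*o^2 - 9*o - 18) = (o - 3)*(o + 4)^2*(o^2 + 5*o + 6) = (o - 3)*(o + 3)*(o + 4)^2*(o + 2)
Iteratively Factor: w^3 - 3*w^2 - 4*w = (w)*(w^2 - 3*w - 4) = w*(w - 4)*(w + 1)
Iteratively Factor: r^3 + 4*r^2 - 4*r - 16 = (r + 4)*(r^2 - 4) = (r + 2)*(r + 4)*(r - 2)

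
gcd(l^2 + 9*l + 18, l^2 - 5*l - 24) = l + 3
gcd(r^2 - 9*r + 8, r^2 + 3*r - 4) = r - 1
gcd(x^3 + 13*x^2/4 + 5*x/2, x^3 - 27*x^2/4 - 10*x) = x^2 + 5*x/4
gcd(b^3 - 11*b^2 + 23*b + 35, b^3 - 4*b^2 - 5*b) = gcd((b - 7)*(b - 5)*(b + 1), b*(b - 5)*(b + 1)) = b^2 - 4*b - 5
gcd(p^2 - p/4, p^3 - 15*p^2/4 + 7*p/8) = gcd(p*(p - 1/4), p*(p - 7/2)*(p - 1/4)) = p^2 - p/4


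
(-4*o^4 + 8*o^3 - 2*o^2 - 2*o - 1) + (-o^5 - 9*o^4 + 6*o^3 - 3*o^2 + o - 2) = -o^5 - 13*o^4 + 14*o^3 - 5*o^2 - o - 3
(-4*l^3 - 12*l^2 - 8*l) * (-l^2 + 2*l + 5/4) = 4*l^5 + 4*l^4 - 21*l^3 - 31*l^2 - 10*l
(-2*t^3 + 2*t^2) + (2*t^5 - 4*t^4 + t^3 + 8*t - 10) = 2*t^5 - 4*t^4 - t^3 + 2*t^2 + 8*t - 10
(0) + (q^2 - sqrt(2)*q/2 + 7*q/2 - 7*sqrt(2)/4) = q^2 - sqrt(2)*q/2 + 7*q/2 - 7*sqrt(2)/4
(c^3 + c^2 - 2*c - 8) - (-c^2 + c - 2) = c^3 + 2*c^2 - 3*c - 6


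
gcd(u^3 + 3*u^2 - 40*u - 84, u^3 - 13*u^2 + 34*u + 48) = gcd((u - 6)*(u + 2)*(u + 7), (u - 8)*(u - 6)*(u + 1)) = u - 6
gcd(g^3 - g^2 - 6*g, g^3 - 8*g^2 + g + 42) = g^2 - g - 6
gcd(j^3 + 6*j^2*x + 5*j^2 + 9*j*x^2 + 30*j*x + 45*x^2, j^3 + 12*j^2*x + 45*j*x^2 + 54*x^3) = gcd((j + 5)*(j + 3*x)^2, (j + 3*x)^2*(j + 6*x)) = j^2 + 6*j*x + 9*x^2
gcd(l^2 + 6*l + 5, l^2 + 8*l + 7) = l + 1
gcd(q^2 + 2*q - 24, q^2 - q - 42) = q + 6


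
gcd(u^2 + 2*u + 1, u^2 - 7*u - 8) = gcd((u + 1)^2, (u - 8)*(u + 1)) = u + 1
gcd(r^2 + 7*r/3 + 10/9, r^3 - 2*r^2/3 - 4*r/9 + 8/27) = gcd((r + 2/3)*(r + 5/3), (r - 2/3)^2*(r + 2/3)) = r + 2/3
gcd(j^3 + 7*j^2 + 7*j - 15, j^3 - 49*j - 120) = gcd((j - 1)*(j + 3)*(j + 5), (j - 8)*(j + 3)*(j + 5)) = j^2 + 8*j + 15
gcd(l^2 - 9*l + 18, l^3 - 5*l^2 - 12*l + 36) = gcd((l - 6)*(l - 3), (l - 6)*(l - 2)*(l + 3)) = l - 6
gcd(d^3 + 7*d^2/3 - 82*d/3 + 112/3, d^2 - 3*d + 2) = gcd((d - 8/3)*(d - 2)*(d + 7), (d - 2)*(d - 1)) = d - 2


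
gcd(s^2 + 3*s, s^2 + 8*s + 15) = s + 3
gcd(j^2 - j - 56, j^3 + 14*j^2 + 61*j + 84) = j + 7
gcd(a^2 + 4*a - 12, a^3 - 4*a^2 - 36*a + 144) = a + 6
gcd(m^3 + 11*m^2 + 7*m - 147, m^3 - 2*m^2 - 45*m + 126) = m^2 + 4*m - 21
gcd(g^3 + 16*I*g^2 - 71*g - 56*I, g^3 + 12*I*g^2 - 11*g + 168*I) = g^2 + 15*I*g - 56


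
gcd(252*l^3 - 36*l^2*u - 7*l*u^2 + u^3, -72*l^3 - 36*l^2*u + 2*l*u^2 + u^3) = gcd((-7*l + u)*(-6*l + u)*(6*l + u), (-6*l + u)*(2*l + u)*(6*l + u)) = -36*l^2 + u^2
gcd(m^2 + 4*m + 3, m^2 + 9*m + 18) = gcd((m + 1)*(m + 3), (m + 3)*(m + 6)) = m + 3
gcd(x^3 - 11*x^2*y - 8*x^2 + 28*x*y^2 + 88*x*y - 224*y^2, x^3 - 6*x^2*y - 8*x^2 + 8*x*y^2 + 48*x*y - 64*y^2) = x^2 - 4*x*y - 8*x + 32*y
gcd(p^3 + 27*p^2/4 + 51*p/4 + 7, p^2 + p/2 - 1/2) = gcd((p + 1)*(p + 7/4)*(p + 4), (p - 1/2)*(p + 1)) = p + 1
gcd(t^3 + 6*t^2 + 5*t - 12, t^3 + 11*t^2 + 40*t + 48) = t^2 + 7*t + 12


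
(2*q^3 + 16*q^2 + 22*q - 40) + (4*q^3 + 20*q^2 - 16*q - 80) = 6*q^3 + 36*q^2 + 6*q - 120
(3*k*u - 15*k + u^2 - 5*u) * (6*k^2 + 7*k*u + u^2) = 18*k^3*u - 90*k^3 + 27*k^2*u^2 - 135*k^2*u + 10*k*u^3 - 50*k*u^2 + u^4 - 5*u^3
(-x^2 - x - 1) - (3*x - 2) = -x^2 - 4*x + 1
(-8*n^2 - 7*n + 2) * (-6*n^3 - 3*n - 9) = 48*n^5 + 42*n^4 + 12*n^3 + 93*n^2 + 57*n - 18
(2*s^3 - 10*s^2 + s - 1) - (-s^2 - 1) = 2*s^3 - 9*s^2 + s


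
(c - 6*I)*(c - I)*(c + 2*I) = c^3 - 5*I*c^2 + 8*c - 12*I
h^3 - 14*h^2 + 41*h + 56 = (h - 8)*(h - 7)*(h + 1)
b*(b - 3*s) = b^2 - 3*b*s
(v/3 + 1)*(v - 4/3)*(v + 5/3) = v^3/3 + 10*v^2/9 - 11*v/27 - 20/9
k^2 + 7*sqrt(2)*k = k*(k + 7*sqrt(2))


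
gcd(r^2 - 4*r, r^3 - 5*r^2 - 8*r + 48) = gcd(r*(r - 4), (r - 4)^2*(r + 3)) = r - 4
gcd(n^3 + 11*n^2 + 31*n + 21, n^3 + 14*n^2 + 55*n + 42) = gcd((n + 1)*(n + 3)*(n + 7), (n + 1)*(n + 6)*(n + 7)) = n^2 + 8*n + 7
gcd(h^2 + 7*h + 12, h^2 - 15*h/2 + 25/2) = 1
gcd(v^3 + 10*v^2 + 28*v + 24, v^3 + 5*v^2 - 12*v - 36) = v^2 + 8*v + 12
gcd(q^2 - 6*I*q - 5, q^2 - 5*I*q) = q - 5*I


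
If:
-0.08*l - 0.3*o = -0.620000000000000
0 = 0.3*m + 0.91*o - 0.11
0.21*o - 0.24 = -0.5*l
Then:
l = -0.44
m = -6.26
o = 2.18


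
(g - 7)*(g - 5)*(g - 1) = g^3 - 13*g^2 + 47*g - 35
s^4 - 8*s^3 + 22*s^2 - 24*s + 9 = (s - 3)^2*(s - 1)^2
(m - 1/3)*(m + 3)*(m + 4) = m^3 + 20*m^2/3 + 29*m/3 - 4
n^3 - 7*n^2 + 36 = (n - 6)*(n - 3)*(n + 2)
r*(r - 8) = r^2 - 8*r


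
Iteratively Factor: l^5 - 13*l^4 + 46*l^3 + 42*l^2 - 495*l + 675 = (l - 3)*(l^4 - 10*l^3 + 16*l^2 + 90*l - 225) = (l - 3)*(l + 3)*(l^3 - 13*l^2 + 55*l - 75) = (l - 3)^2*(l + 3)*(l^2 - 10*l + 25) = (l - 5)*(l - 3)^2*(l + 3)*(l - 5)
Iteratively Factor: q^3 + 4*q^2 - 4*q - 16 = (q + 4)*(q^2 - 4) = (q + 2)*(q + 4)*(q - 2)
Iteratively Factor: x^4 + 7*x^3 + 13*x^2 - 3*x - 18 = (x - 1)*(x^3 + 8*x^2 + 21*x + 18) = (x - 1)*(x + 2)*(x^2 + 6*x + 9) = (x - 1)*(x + 2)*(x + 3)*(x + 3)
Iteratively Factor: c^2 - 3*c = (c)*(c - 3)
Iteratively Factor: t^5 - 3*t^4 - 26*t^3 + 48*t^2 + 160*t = (t + 2)*(t^4 - 5*t^3 - 16*t^2 + 80*t) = (t - 4)*(t + 2)*(t^3 - t^2 - 20*t) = (t - 4)*(t + 2)*(t + 4)*(t^2 - 5*t) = (t - 5)*(t - 4)*(t + 2)*(t + 4)*(t)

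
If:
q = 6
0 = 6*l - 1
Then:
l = 1/6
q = 6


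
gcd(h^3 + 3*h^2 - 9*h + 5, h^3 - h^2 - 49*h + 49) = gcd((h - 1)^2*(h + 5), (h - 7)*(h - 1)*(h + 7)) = h - 1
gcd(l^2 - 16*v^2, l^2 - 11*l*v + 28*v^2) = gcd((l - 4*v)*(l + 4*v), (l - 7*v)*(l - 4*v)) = -l + 4*v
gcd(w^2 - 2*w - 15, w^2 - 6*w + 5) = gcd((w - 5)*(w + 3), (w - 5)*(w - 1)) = w - 5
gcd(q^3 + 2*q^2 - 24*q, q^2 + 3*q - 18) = q + 6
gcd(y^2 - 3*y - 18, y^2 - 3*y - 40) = 1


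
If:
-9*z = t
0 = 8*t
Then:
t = 0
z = 0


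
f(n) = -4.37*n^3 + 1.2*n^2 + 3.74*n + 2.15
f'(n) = -13.11*n^2 + 2.4*n + 3.74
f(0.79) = 3.70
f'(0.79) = -2.55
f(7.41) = -1682.26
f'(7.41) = -698.32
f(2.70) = -65.02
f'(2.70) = -85.35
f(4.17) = -278.26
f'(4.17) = -214.22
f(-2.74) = 90.81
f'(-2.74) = -101.26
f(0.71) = 3.85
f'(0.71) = -1.16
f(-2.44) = 63.65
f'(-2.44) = -80.17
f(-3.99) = 283.92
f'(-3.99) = -214.55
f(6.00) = -876.13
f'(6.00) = -453.82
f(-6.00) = 966.83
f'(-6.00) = -482.62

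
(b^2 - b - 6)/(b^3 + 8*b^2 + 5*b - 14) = (b - 3)/(b^2 + 6*b - 7)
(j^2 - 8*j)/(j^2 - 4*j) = (j - 8)/(j - 4)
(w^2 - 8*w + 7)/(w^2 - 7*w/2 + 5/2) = 2*(w - 7)/(2*w - 5)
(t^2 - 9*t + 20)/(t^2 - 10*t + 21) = (t^2 - 9*t + 20)/(t^2 - 10*t + 21)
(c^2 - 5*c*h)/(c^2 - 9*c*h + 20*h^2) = c/(c - 4*h)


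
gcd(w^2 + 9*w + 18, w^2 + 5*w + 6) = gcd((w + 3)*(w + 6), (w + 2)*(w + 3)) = w + 3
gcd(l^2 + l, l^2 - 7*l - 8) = l + 1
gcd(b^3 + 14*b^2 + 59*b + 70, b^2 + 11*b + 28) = b + 7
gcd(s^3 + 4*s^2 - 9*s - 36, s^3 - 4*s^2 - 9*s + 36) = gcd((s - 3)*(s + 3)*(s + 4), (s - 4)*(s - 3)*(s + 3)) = s^2 - 9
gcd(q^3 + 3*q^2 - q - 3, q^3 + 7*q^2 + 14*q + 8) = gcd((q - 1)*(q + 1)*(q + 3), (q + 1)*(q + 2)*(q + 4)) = q + 1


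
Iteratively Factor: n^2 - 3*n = (n - 3)*(n)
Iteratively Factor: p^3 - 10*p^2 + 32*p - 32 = (p - 4)*(p^2 - 6*p + 8) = (p - 4)*(p - 2)*(p - 4)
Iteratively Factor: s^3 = (s)*(s^2) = s^2*(s)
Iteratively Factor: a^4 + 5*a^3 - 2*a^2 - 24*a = (a + 4)*(a^3 + a^2 - 6*a) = (a - 2)*(a + 4)*(a^2 + 3*a) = (a - 2)*(a + 3)*(a + 4)*(a)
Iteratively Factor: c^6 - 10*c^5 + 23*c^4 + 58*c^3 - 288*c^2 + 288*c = (c + 3)*(c^5 - 13*c^4 + 62*c^3 - 128*c^2 + 96*c) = c*(c + 3)*(c^4 - 13*c^3 + 62*c^2 - 128*c + 96) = c*(c - 4)*(c + 3)*(c^3 - 9*c^2 + 26*c - 24) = c*(c - 4)*(c - 3)*(c + 3)*(c^2 - 6*c + 8) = c*(c - 4)^2*(c - 3)*(c + 3)*(c - 2)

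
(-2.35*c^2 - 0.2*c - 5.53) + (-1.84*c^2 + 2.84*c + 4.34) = -4.19*c^2 + 2.64*c - 1.19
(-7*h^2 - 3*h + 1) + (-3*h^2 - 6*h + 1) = -10*h^2 - 9*h + 2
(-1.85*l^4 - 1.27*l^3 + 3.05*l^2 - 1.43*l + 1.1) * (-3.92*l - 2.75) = 7.252*l^5 + 10.0659*l^4 - 8.4635*l^3 - 2.7819*l^2 - 0.379500000000001*l - 3.025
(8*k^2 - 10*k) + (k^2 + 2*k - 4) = 9*k^2 - 8*k - 4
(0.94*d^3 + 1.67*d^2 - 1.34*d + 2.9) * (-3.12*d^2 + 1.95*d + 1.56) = -2.9328*d^5 - 3.3774*d^4 + 8.9037*d^3 - 9.0558*d^2 + 3.5646*d + 4.524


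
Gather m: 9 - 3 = 6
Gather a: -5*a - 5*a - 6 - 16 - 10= -10*a - 32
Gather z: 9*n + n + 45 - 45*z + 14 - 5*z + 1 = 10*n - 50*z + 60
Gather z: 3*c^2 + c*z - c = 3*c^2 + c*z - c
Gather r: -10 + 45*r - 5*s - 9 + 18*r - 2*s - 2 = 63*r - 7*s - 21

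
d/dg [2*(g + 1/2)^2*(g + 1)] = (g + 1/2)*(6*g + 5)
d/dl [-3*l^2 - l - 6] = -6*l - 1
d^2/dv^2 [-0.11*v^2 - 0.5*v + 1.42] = -0.220000000000000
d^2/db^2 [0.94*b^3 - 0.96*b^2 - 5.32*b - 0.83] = 5.64*b - 1.92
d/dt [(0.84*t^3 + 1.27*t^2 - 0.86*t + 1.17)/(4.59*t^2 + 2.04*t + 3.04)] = (3.8556*t^4 + 3.4272*t^3 + 14.199*t^2 - 3.019*t - 5.0012)/(21.0681*t^4 + 18.7272*t^3 + 32.0688*t^2 + 12.4032*t + 9.2416)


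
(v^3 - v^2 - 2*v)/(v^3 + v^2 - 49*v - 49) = v*(v - 2)/(v^2 - 49)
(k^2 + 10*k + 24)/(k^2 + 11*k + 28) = (k + 6)/(k + 7)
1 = 1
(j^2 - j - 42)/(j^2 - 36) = (j - 7)/(j - 6)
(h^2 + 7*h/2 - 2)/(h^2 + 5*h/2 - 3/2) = (h + 4)/(h + 3)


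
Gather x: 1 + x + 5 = x + 6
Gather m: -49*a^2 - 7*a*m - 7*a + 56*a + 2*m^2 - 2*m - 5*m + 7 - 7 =-49*a^2 + 49*a + 2*m^2 + m*(-7*a - 7)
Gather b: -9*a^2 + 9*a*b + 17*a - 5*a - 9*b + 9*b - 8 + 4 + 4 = -9*a^2 + 9*a*b + 12*a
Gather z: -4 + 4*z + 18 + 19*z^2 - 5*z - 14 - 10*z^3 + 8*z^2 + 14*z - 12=-10*z^3 + 27*z^2 + 13*z - 12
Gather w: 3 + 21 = 24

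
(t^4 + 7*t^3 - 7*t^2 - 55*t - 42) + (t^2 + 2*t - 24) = t^4 + 7*t^3 - 6*t^2 - 53*t - 66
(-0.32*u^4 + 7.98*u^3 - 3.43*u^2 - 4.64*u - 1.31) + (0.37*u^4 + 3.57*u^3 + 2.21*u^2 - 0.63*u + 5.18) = 0.05*u^4 + 11.55*u^3 - 1.22*u^2 - 5.27*u + 3.87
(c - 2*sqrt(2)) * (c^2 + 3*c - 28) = c^3 - 2*sqrt(2)*c^2 + 3*c^2 - 28*c - 6*sqrt(2)*c + 56*sqrt(2)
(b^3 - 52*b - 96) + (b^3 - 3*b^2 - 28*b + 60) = 2*b^3 - 3*b^2 - 80*b - 36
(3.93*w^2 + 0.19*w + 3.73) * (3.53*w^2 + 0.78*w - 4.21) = 13.8729*w^4 + 3.7361*w^3 - 3.2302*w^2 + 2.1095*w - 15.7033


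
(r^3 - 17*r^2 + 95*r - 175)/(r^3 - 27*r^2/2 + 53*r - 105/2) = 2*(r - 5)/(2*r - 3)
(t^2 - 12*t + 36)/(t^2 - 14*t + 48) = (t - 6)/(t - 8)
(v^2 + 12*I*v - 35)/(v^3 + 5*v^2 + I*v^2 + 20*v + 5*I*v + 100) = (v + 7*I)/(v^2 + v*(5 - 4*I) - 20*I)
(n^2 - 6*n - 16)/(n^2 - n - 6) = (n - 8)/(n - 3)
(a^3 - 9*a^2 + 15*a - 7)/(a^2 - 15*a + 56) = (a^2 - 2*a + 1)/(a - 8)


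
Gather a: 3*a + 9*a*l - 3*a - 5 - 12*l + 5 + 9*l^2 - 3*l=9*a*l + 9*l^2 - 15*l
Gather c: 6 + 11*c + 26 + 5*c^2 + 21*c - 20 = 5*c^2 + 32*c + 12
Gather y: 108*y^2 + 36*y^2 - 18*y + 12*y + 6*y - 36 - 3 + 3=144*y^2 - 36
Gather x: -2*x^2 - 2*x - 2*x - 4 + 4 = -2*x^2 - 4*x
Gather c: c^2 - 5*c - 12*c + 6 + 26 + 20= c^2 - 17*c + 52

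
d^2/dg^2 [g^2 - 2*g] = 2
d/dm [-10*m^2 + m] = 1 - 20*m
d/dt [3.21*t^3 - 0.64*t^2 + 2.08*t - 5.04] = 9.63*t^2 - 1.28*t + 2.08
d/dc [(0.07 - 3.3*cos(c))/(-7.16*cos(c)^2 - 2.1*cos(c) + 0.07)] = (23.628*cos(c)^2 - 1.0024*cos(c) + 0.084)*sin(c)/(51.2656*cos(c)^4 + 30.072*cos(c)^3 + 3.4076*cos(c)^2 - 0.294*cos(c) + 0.0049)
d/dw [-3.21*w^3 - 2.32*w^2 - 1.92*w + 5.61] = -9.63*w^2 - 4.64*w - 1.92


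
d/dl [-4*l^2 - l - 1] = -8*l - 1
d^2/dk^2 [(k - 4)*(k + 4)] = 2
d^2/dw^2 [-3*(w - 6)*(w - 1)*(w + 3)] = 24 - 18*w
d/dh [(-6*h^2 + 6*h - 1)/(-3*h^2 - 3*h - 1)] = 3*(12*h^2 + 2*h - 3)/(9*h^4 + 18*h^3 + 15*h^2 + 6*h + 1)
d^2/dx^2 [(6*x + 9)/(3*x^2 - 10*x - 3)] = 6*((11 - 18*x)*(-3*x^2 + 10*x + 3) - 4*(2*x + 3)*(3*x - 5)^2)/(-3*x^2 + 10*x + 3)^3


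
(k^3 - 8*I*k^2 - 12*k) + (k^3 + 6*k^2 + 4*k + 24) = 2*k^3 + 6*k^2 - 8*I*k^2 - 8*k + 24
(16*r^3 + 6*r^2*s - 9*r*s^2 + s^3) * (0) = 0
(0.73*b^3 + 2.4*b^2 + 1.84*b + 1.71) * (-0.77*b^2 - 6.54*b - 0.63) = -0.5621*b^5 - 6.6222*b^4 - 17.5727*b^3 - 14.8623*b^2 - 12.3426*b - 1.0773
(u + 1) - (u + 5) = -4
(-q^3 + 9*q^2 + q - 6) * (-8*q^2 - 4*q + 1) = 8*q^5 - 68*q^4 - 45*q^3 + 53*q^2 + 25*q - 6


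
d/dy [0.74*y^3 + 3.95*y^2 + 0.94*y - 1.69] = 2.22*y^2 + 7.9*y + 0.94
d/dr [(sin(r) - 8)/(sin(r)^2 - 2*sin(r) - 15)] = (16*sin(r) + cos(r)^2 - 32)*cos(r)/((sin(r) - 5)^2*(sin(r) + 3)^2)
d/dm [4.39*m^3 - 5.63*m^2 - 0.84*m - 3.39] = 13.17*m^2 - 11.26*m - 0.84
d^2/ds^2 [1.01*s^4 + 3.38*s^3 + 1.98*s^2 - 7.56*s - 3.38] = 12.12*s^2 + 20.28*s + 3.96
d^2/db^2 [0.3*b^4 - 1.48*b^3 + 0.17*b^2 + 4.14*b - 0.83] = 3.6*b^2 - 8.88*b + 0.34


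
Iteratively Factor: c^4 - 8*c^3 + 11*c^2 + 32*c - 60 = (c - 3)*(c^3 - 5*c^2 - 4*c + 20) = (c - 3)*(c + 2)*(c^2 - 7*c + 10) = (c - 3)*(c - 2)*(c + 2)*(c - 5)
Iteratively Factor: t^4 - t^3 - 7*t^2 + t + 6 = (t - 1)*(t^3 - 7*t - 6) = (t - 3)*(t - 1)*(t^2 + 3*t + 2) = (t - 3)*(t - 1)*(t + 2)*(t + 1)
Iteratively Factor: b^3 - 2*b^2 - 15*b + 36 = (b + 4)*(b^2 - 6*b + 9) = (b - 3)*(b + 4)*(b - 3)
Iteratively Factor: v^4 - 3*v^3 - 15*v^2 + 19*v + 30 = (v - 5)*(v^3 + 2*v^2 - 5*v - 6) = (v - 5)*(v + 3)*(v^2 - v - 2) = (v - 5)*(v - 2)*(v + 3)*(v + 1)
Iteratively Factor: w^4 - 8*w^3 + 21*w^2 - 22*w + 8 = (w - 4)*(w^3 - 4*w^2 + 5*w - 2) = (w - 4)*(w - 2)*(w^2 - 2*w + 1) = (w - 4)*(w - 2)*(w - 1)*(w - 1)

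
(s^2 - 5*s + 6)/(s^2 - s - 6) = (s - 2)/(s + 2)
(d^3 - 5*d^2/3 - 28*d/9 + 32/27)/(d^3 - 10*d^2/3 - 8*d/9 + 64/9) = (d - 1/3)/(d - 2)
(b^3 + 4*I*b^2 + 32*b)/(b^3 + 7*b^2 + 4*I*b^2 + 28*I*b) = (b^2 + 4*I*b + 32)/(b^2 + b*(7 + 4*I) + 28*I)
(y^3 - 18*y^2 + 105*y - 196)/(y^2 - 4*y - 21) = (y^2 - 11*y + 28)/(y + 3)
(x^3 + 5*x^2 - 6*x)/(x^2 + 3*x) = (x^2 + 5*x - 6)/(x + 3)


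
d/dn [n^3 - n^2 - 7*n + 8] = 3*n^2 - 2*n - 7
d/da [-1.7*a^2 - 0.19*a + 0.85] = -3.4*a - 0.19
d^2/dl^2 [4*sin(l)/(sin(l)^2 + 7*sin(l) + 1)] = 4*(-sin(l)*cos(l)^2 - 6*sin(l) + 7*cos(l)^2 - 21)*cos(l)^2/(sin(l)^2 + 7*sin(l) + 1)^3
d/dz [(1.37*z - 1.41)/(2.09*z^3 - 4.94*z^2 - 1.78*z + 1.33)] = (-5.7266*z^3 + 15.6085*z^2 - 13.9308*z - 0.6877)/(4.3681*z^6 - 20.6492*z^5 + 16.9632*z^4 + 23.1458*z^3 - 9.972*z^2 - 4.7348*z + 1.7689)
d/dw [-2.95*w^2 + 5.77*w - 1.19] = 5.77 - 5.9*w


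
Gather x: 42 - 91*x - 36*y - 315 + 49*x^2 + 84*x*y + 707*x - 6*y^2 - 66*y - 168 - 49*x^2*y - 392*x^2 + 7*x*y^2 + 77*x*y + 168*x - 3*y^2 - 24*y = x^2*(-49*y - 343) + x*(7*y^2 + 161*y + 784) - 9*y^2 - 126*y - 441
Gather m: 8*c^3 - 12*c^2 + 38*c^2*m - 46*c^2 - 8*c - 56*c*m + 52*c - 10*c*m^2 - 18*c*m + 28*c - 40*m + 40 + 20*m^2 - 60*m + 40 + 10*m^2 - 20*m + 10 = 8*c^3 - 58*c^2 + 72*c + m^2*(30 - 10*c) + m*(38*c^2 - 74*c - 120) + 90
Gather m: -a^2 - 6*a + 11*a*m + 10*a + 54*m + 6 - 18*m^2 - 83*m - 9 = -a^2 + 4*a - 18*m^2 + m*(11*a - 29) - 3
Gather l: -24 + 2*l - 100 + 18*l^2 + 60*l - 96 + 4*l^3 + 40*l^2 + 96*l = 4*l^3 + 58*l^2 + 158*l - 220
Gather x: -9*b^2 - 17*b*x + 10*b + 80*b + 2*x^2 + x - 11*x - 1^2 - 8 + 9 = -9*b^2 + 90*b + 2*x^2 + x*(-17*b - 10)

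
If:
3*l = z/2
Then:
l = z/6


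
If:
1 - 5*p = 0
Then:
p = 1/5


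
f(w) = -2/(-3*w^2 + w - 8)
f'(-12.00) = 0.00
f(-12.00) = 0.00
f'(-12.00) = 0.00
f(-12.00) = 0.00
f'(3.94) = -0.02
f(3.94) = 0.04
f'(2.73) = -0.04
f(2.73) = 0.07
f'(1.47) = -0.09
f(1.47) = 0.15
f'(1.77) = -0.08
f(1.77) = 0.13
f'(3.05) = -0.03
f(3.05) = 0.06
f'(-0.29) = 0.08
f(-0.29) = 0.23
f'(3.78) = -0.02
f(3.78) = 0.04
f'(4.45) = -0.01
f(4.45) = 0.03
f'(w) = -2*(6*w - 1)/(-3*w^2 + w - 8)^2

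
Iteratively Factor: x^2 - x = (x)*(x - 1)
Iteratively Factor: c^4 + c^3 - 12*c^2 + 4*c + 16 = (c - 2)*(c^3 + 3*c^2 - 6*c - 8) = (c - 2)*(c + 4)*(c^2 - c - 2) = (c - 2)^2*(c + 4)*(c + 1)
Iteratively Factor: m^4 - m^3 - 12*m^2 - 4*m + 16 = (m - 4)*(m^3 + 3*m^2 - 4) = (m - 4)*(m + 2)*(m^2 + m - 2) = (m - 4)*(m + 2)^2*(m - 1)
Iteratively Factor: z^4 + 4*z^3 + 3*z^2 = (z + 3)*(z^3 + z^2) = z*(z + 3)*(z^2 + z) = z^2*(z + 3)*(z + 1)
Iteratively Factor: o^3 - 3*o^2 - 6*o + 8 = (o - 4)*(o^2 + o - 2) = (o - 4)*(o - 1)*(o + 2)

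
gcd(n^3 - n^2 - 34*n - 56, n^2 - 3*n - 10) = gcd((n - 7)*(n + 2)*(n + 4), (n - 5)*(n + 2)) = n + 2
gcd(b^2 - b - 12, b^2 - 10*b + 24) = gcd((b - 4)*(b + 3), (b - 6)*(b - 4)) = b - 4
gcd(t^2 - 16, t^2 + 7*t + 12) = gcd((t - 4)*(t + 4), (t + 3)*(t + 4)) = t + 4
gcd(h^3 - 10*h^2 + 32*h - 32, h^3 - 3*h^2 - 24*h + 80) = h^2 - 8*h + 16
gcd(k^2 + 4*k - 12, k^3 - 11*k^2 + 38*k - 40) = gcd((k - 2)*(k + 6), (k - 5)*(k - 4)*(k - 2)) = k - 2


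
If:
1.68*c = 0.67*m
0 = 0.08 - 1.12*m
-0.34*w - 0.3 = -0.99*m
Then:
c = 0.03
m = 0.07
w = -0.67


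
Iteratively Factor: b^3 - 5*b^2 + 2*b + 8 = (b + 1)*(b^2 - 6*b + 8) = (b - 2)*(b + 1)*(b - 4)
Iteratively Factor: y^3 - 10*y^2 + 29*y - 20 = (y - 4)*(y^2 - 6*y + 5) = (y - 4)*(y - 1)*(y - 5)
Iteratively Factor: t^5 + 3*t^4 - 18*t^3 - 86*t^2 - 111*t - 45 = (t + 3)*(t^4 - 18*t^2 - 32*t - 15) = (t - 5)*(t + 3)*(t^3 + 5*t^2 + 7*t + 3) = (t - 5)*(t + 1)*(t + 3)*(t^2 + 4*t + 3) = (t - 5)*(t + 1)^2*(t + 3)*(t + 3)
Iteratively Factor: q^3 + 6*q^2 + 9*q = (q)*(q^2 + 6*q + 9) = q*(q + 3)*(q + 3)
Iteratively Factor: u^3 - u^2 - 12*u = (u)*(u^2 - u - 12) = u*(u + 3)*(u - 4)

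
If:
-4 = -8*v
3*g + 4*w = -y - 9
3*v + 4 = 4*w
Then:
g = -y/3 - 29/6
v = 1/2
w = 11/8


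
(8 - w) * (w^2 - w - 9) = -w^3 + 9*w^2 + w - 72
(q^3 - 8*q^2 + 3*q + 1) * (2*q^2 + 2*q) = 2*q^5 - 14*q^4 - 10*q^3 + 8*q^2 + 2*q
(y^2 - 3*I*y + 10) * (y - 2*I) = y^3 - 5*I*y^2 + 4*y - 20*I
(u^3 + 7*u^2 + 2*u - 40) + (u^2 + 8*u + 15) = u^3 + 8*u^2 + 10*u - 25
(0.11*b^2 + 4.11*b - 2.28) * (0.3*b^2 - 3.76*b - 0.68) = 0.033*b^4 + 0.8194*b^3 - 16.2124*b^2 + 5.778*b + 1.5504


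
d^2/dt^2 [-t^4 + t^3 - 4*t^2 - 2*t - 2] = -12*t^2 + 6*t - 8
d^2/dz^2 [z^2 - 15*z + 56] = 2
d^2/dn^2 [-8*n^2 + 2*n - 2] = -16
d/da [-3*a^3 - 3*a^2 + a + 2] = -9*a^2 - 6*a + 1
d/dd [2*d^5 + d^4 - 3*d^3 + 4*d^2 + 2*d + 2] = 10*d^4 + 4*d^3 - 9*d^2 + 8*d + 2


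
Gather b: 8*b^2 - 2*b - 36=8*b^2 - 2*b - 36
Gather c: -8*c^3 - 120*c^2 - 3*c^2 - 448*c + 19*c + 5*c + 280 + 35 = -8*c^3 - 123*c^2 - 424*c + 315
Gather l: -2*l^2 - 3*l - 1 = -2*l^2 - 3*l - 1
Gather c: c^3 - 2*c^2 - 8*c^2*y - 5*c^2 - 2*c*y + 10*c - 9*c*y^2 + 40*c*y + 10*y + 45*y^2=c^3 + c^2*(-8*y - 7) + c*(-9*y^2 + 38*y + 10) + 45*y^2 + 10*y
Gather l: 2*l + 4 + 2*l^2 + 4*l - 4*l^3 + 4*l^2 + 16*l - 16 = -4*l^3 + 6*l^2 + 22*l - 12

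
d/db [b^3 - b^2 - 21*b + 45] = 3*b^2 - 2*b - 21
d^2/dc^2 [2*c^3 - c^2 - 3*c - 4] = 12*c - 2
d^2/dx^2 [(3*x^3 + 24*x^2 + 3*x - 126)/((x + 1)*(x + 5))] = 24*(-4*x^3 - 39*x^2 - 174*x - 283)/(x^6 + 18*x^5 + 123*x^4 + 396*x^3 + 615*x^2 + 450*x + 125)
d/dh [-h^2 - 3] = -2*h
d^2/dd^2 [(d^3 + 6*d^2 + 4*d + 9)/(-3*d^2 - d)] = 2*(-19*d^3 - 243*d^2 - 81*d - 9)/(d^3*(27*d^3 + 27*d^2 + 9*d + 1))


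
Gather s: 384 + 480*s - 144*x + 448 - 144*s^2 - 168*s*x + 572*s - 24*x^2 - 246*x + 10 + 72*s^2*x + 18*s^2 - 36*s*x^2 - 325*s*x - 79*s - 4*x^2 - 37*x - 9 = s^2*(72*x - 126) + s*(-36*x^2 - 493*x + 973) - 28*x^2 - 427*x + 833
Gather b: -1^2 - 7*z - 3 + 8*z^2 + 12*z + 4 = 8*z^2 + 5*z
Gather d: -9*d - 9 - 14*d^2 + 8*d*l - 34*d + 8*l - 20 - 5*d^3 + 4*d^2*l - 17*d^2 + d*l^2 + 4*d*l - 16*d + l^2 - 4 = -5*d^3 + d^2*(4*l - 31) + d*(l^2 + 12*l - 59) + l^2 + 8*l - 33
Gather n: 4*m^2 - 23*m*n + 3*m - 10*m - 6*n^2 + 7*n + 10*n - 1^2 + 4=4*m^2 - 7*m - 6*n^2 + n*(17 - 23*m) + 3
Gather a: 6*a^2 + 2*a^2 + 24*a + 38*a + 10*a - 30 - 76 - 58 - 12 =8*a^2 + 72*a - 176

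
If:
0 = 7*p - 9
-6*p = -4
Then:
No Solution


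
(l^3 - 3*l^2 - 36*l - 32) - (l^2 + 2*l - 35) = l^3 - 4*l^2 - 38*l + 3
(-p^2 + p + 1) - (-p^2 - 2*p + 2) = 3*p - 1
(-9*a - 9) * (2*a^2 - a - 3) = -18*a^3 - 9*a^2 + 36*a + 27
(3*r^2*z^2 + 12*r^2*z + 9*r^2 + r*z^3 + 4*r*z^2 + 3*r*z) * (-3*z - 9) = -9*r^2*z^3 - 63*r^2*z^2 - 135*r^2*z - 81*r^2 - 3*r*z^4 - 21*r*z^3 - 45*r*z^2 - 27*r*z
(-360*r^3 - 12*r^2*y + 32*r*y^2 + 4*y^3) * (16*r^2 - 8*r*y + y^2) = -5760*r^5 + 2688*r^4*y + 248*r^3*y^2 - 204*r^2*y^3 + 4*y^5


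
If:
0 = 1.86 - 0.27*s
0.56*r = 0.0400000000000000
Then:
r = 0.07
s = 6.89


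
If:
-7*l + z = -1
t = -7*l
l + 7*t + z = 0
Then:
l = -1/41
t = 7/41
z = -48/41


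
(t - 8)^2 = t^2 - 16*t + 64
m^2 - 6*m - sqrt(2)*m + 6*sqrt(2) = (m - 6)*(m - sqrt(2))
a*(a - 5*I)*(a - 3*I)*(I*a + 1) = I*a^4 + 9*a^3 - 23*I*a^2 - 15*a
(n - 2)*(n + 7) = n^2 + 5*n - 14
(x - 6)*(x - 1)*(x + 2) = x^3 - 5*x^2 - 8*x + 12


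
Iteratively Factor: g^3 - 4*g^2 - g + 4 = (g + 1)*(g^2 - 5*g + 4) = (g - 4)*(g + 1)*(g - 1)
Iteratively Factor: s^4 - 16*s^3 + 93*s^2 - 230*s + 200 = (s - 2)*(s^3 - 14*s^2 + 65*s - 100) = (s - 4)*(s - 2)*(s^2 - 10*s + 25) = (s - 5)*(s - 4)*(s - 2)*(s - 5)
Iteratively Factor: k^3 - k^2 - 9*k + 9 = (k - 3)*(k^2 + 2*k - 3) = (k - 3)*(k - 1)*(k + 3)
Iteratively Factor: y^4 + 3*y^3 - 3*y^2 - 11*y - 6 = (y + 3)*(y^3 - 3*y - 2) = (y + 1)*(y + 3)*(y^2 - y - 2) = (y + 1)^2*(y + 3)*(y - 2)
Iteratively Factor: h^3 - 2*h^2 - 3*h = (h)*(h^2 - 2*h - 3) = h*(h - 3)*(h + 1)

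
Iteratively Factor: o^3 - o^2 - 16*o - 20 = (o + 2)*(o^2 - 3*o - 10) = (o - 5)*(o + 2)*(o + 2)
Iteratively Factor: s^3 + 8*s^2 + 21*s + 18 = (s + 3)*(s^2 + 5*s + 6) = (s + 2)*(s + 3)*(s + 3)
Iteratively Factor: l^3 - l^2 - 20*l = (l - 5)*(l^2 + 4*l) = (l - 5)*(l + 4)*(l)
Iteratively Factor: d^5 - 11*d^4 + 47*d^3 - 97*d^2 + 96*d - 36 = (d - 2)*(d^4 - 9*d^3 + 29*d^2 - 39*d + 18) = (d - 3)*(d - 2)*(d^3 - 6*d^2 + 11*d - 6) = (d - 3)*(d - 2)*(d - 1)*(d^2 - 5*d + 6) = (d - 3)*(d - 2)^2*(d - 1)*(d - 3)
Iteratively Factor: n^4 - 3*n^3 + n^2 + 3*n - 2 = (n - 1)*(n^3 - 2*n^2 - n + 2) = (n - 1)^2*(n^2 - n - 2) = (n - 2)*(n - 1)^2*(n + 1)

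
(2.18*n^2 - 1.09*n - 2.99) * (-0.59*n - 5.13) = -1.2862*n^3 - 10.5403*n^2 + 7.3558*n + 15.3387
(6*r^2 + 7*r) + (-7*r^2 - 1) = -r^2 + 7*r - 1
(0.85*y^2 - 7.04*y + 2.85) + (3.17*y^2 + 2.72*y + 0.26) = 4.02*y^2 - 4.32*y + 3.11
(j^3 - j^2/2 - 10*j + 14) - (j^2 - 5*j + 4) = j^3 - 3*j^2/2 - 5*j + 10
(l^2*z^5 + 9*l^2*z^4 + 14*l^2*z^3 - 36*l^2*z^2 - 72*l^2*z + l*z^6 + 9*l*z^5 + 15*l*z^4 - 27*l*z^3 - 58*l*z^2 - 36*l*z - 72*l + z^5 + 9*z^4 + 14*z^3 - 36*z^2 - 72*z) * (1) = l^2*z^5 + 9*l^2*z^4 + 14*l^2*z^3 - 36*l^2*z^2 - 72*l^2*z + l*z^6 + 9*l*z^5 + 15*l*z^4 - 27*l*z^3 - 58*l*z^2 - 36*l*z - 72*l + z^5 + 9*z^4 + 14*z^3 - 36*z^2 - 72*z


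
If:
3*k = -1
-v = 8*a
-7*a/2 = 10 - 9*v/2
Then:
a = -20/79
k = -1/3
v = 160/79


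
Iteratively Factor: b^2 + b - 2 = (b + 2)*(b - 1)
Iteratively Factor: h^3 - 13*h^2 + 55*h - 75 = (h - 3)*(h^2 - 10*h + 25) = (h - 5)*(h - 3)*(h - 5)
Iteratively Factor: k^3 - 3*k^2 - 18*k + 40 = (k - 5)*(k^2 + 2*k - 8) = (k - 5)*(k + 4)*(k - 2)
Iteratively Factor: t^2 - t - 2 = (t + 1)*(t - 2)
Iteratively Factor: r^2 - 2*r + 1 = (r - 1)*(r - 1)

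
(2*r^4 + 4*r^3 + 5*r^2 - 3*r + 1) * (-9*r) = -18*r^5 - 36*r^4 - 45*r^3 + 27*r^2 - 9*r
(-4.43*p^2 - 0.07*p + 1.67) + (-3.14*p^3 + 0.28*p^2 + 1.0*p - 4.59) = -3.14*p^3 - 4.15*p^2 + 0.93*p - 2.92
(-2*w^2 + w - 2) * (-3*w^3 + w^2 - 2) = 6*w^5 - 5*w^4 + 7*w^3 + 2*w^2 - 2*w + 4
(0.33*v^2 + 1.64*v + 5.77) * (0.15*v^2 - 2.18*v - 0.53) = 0.0495*v^4 - 0.4734*v^3 - 2.8846*v^2 - 13.4478*v - 3.0581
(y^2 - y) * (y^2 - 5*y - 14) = y^4 - 6*y^3 - 9*y^2 + 14*y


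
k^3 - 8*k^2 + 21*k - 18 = (k - 3)^2*(k - 2)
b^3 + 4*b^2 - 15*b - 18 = (b - 3)*(b + 1)*(b + 6)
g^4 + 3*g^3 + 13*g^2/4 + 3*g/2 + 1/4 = (g + 1/2)^2*(g + 1)^2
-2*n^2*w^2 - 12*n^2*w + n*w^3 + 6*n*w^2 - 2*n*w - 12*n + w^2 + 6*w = (-2*n + w)*(w + 6)*(n*w + 1)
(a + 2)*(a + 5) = a^2 + 7*a + 10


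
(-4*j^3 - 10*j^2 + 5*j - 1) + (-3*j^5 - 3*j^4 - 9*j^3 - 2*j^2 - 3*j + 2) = -3*j^5 - 3*j^4 - 13*j^3 - 12*j^2 + 2*j + 1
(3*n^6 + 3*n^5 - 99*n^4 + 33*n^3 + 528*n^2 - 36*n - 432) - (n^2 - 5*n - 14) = 3*n^6 + 3*n^5 - 99*n^4 + 33*n^3 + 527*n^2 - 31*n - 418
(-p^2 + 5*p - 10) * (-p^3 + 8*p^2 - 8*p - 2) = p^5 - 13*p^4 + 58*p^3 - 118*p^2 + 70*p + 20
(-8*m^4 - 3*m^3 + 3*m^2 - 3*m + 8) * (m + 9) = -8*m^5 - 75*m^4 - 24*m^3 + 24*m^2 - 19*m + 72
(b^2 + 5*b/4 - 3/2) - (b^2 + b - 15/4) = b/4 + 9/4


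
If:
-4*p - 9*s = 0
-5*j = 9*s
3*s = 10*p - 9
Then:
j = 54/85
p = 27/34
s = -6/17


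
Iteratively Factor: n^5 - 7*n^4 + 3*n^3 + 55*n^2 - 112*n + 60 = (n - 2)*(n^4 - 5*n^3 - 7*n^2 + 41*n - 30) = (n - 2)^2*(n^3 - 3*n^2 - 13*n + 15) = (n - 2)^2*(n + 3)*(n^2 - 6*n + 5) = (n - 5)*(n - 2)^2*(n + 3)*(n - 1)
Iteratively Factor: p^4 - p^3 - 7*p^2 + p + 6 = (p - 1)*(p^3 - 7*p - 6) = (p - 3)*(p - 1)*(p^2 + 3*p + 2) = (p - 3)*(p - 1)*(p + 1)*(p + 2)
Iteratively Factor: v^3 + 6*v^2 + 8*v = (v + 2)*(v^2 + 4*v) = v*(v + 2)*(v + 4)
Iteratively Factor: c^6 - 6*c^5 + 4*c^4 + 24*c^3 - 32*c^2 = (c - 2)*(c^5 - 4*c^4 - 4*c^3 + 16*c^2) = (c - 2)^2*(c^4 - 2*c^3 - 8*c^2) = (c - 4)*(c - 2)^2*(c^3 + 2*c^2) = c*(c - 4)*(c - 2)^2*(c^2 + 2*c) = c^2*(c - 4)*(c - 2)^2*(c + 2)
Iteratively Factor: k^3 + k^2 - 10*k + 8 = (k + 4)*(k^2 - 3*k + 2) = (k - 2)*(k + 4)*(k - 1)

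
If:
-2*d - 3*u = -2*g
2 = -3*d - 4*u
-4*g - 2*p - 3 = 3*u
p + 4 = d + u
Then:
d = -14/3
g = -1/6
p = -17/3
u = 3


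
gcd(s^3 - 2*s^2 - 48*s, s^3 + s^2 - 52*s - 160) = s - 8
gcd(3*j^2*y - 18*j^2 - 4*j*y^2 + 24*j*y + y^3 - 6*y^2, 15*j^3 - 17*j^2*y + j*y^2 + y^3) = 3*j^2 - 4*j*y + y^2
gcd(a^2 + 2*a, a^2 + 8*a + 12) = a + 2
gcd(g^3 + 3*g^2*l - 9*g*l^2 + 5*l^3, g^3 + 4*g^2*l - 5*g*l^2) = g^2 + 4*g*l - 5*l^2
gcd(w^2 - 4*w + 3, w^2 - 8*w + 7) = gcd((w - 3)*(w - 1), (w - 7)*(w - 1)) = w - 1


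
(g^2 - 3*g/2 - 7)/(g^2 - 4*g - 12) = (g - 7/2)/(g - 6)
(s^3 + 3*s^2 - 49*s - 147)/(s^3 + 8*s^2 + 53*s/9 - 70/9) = 9*(s^2 - 4*s - 21)/(9*s^2 + 9*s - 10)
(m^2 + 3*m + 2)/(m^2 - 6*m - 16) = (m + 1)/(m - 8)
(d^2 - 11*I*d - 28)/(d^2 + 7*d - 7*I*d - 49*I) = (d - 4*I)/(d + 7)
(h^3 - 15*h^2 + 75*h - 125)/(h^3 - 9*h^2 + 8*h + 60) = (h^2 - 10*h + 25)/(h^2 - 4*h - 12)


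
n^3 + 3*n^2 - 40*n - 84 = (n - 6)*(n + 2)*(n + 7)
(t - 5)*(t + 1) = t^2 - 4*t - 5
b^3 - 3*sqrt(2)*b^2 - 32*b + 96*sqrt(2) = (b - 4*sqrt(2))*(b - 3*sqrt(2))*(b + 4*sqrt(2))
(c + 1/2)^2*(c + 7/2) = c^3 + 9*c^2/2 + 15*c/4 + 7/8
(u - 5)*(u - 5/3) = u^2 - 20*u/3 + 25/3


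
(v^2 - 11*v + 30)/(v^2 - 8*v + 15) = (v - 6)/(v - 3)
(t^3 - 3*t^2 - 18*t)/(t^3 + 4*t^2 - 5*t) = (t^2 - 3*t - 18)/(t^2 + 4*t - 5)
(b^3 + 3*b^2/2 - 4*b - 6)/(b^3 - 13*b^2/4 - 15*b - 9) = 2*(2*b^2 - b - 6)/(4*b^2 - 21*b - 18)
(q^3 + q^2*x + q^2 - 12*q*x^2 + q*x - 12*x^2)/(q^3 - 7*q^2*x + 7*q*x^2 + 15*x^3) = (-q^2 - 4*q*x - q - 4*x)/(-q^2 + 4*q*x + 5*x^2)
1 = 1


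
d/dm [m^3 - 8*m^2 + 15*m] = 3*m^2 - 16*m + 15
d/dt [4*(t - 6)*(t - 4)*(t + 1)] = 12*t^2 - 72*t + 56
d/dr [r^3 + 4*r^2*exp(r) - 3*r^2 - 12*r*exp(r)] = 4*r^2*exp(r) + 3*r^2 - 4*r*exp(r) - 6*r - 12*exp(r)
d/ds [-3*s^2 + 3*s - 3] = 3 - 6*s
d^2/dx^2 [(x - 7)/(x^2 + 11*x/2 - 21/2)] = 4*(3*(1 - 2*x)*(2*x^2 + 11*x - 21) + (x - 7)*(4*x + 11)^2)/(2*x^2 + 11*x - 21)^3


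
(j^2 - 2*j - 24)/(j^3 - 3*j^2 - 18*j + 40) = (j - 6)/(j^2 - 7*j + 10)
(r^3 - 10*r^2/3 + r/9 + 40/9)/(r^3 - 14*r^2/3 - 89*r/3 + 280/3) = (3*r^2 - 2*r - 5)/(3*(r^2 - 2*r - 35))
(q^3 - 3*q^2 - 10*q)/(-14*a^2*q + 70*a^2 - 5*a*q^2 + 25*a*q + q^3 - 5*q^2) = q*(q + 2)/(-14*a^2 - 5*a*q + q^2)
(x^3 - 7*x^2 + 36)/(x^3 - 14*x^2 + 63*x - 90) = (x + 2)/(x - 5)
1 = 1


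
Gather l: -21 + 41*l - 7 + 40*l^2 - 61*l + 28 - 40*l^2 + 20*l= 0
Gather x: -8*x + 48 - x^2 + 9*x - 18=-x^2 + x + 30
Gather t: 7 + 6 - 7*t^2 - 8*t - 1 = -7*t^2 - 8*t + 12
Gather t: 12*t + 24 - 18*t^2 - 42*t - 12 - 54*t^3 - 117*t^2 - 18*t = -54*t^3 - 135*t^2 - 48*t + 12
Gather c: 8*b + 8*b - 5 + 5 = 16*b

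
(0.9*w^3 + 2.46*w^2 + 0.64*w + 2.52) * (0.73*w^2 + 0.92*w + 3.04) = 0.657*w^5 + 2.6238*w^4 + 5.4664*w^3 + 9.9068*w^2 + 4.264*w + 7.6608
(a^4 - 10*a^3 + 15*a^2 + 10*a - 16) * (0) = 0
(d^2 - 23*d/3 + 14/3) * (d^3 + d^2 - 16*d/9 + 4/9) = d^5 - 20*d^4/3 - 43*d^3/9 + 506*d^2/27 - 316*d/27 + 56/27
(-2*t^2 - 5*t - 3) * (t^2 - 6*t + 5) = -2*t^4 + 7*t^3 + 17*t^2 - 7*t - 15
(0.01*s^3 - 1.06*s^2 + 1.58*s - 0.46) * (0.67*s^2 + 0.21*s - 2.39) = 0.0067*s^5 - 0.7081*s^4 + 0.8121*s^3 + 2.557*s^2 - 3.8728*s + 1.0994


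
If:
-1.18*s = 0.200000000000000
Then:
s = -0.17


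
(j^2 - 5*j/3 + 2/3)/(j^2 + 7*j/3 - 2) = (j - 1)/(j + 3)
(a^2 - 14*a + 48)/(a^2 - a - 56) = (a - 6)/(a + 7)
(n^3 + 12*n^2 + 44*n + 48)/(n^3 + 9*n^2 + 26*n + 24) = (n + 6)/(n + 3)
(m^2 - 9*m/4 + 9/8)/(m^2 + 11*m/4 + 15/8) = (8*m^2 - 18*m + 9)/(8*m^2 + 22*m + 15)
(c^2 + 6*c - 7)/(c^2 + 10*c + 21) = (c - 1)/(c + 3)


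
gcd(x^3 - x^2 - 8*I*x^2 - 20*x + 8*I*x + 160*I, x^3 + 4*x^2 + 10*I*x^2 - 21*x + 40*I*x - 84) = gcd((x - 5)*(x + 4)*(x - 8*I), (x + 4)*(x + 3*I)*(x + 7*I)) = x + 4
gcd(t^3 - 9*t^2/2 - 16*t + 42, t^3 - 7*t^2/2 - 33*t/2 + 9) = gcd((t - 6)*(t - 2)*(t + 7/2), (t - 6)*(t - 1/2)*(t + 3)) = t - 6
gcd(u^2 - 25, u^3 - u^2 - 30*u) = u + 5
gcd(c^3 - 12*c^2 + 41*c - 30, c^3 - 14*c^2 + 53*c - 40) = c^2 - 6*c + 5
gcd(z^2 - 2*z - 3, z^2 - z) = 1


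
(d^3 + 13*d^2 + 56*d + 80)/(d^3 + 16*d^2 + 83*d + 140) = (d + 4)/(d + 7)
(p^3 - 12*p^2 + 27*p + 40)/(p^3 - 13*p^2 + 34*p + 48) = (p - 5)/(p - 6)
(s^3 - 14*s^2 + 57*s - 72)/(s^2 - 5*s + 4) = (s^3 - 14*s^2 + 57*s - 72)/(s^2 - 5*s + 4)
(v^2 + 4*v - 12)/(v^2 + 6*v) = (v - 2)/v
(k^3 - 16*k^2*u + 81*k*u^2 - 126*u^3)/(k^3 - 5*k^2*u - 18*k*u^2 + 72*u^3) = (k - 7*u)/(k + 4*u)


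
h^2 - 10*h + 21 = (h - 7)*(h - 3)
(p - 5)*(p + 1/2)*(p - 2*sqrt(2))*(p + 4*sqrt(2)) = p^4 - 9*p^3/2 + 2*sqrt(2)*p^3 - 37*p^2/2 - 9*sqrt(2)*p^2 - 5*sqrt(2)*p + 72*p + 40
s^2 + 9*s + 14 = (s + 2)*(s + 7)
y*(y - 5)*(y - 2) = y^3 - 7*y^2 + 10*y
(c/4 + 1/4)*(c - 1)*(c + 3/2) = c^3/4 + 3*c^2/8 - c/4 - 3/8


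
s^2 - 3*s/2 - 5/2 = (s - 5/2)*(s + 1)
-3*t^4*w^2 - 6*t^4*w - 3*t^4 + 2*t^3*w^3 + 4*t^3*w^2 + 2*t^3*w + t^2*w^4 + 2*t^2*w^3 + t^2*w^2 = (-t + w)*(3*t + w)*(t*w + t)^2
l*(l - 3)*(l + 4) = l^3 + l^2 - 12*l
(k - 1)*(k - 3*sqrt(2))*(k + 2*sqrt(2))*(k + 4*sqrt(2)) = k^4 - k^3 + 3*sqrt(2)*k^3 - 20*k^2 - 3*sqrt(2)*k^2 - 48*sqrt(2)*k + 20*k + 48*sqrt(2)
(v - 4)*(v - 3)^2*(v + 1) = v^4 - 9*v^3 + 23*v^2 - 3*v - 36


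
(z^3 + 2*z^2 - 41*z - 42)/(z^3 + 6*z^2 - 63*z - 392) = (z^2 - 5*z - 6)/(z^2 - z - 56)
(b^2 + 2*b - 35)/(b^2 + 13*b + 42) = (b - 5)/(b + 6)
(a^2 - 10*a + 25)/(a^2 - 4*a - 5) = (a - 5)/(a + 1)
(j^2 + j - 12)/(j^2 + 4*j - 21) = (j + 4)/(j + 7)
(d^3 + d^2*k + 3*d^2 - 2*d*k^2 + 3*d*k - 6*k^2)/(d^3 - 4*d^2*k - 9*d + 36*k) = (d^2 + d*k - 2*k^2)/(d^2 - 4*d*k - 3*d + 12*k)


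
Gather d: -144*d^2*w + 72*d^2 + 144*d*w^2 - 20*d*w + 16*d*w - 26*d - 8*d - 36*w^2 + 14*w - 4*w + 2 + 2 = d^2*(72 - 144*w) + d*(144*w^2 - 4*w - 34) - 36*w^2 + 10*w + 4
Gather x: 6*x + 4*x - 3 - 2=10*x - 5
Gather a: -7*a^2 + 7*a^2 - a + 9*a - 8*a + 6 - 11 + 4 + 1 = 0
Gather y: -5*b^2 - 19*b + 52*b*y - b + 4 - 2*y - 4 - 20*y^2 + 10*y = -5*b^2 - 20*b - 20*y^2 + y*(52*b + 8)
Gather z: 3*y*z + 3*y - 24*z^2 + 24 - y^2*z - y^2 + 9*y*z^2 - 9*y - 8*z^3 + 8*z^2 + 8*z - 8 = -y^2 - 6*y - 8*z^3 + z^2*(9*y - 16) + z*(-y^2 + 3*y + 8) + 16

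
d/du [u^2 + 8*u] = 2*u + 8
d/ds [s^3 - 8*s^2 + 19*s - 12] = 3*s^2 - 16*s + 19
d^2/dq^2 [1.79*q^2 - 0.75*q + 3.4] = 3.58000000000000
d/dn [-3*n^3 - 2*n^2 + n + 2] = -9*n^2 - 4*n + 1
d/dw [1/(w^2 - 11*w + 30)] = (11 - 2*w)/(w^2 - 11*w + 30)^2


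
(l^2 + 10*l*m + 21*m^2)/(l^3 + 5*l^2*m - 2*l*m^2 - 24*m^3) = (l + 7*m)/(l^2 + 2*l*m - 8*m^2)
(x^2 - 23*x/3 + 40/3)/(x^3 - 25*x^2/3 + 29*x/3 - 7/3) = (3*x^2 - 23*x + 40)/(3*x^3 - 25*x^2 + 29*x - 7)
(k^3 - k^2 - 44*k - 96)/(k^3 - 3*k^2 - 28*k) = (k^2 - 5*k - 24)/(k*(k - 7))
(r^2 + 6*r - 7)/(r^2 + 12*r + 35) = (r - 1)/(r + 5)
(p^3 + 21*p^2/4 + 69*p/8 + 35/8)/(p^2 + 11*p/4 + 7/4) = p + 5/2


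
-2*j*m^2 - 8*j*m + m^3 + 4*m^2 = m*(-2*j + m)*(m + 4)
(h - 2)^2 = h^2 - 4*h + 4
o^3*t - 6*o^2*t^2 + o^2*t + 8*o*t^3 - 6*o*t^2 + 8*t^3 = (o - 4*t)*(o - 2*t)*(o*t + t)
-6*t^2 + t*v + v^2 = (-2*t + v)*(3*t + v)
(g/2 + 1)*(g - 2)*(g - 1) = g^3/2 - g^2/2 - 2*g + 2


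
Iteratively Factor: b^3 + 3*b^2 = (b + 3)*(b^2) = b*(b + 3)*(b)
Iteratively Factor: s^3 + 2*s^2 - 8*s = (s)*(s^2 + 2*s - 8) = s*(s - 2)*(s + 4)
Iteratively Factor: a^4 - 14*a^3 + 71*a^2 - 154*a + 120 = (a - 3)*(a^3 - 11*a^2 + 38*a - 40) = (a - 3)*(a - 2)*(a^2 - 9*a + 20) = (a - 4)*(a - 3)*(a - 2)*(a - 5)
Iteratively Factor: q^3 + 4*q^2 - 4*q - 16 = (q - 2)*(q^2 + 6*q + 8) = (q - 2)*(q + 4)*(q + 2)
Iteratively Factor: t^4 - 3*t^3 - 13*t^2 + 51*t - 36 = (t + 4)*(t^3 - 7*t^2 + 15*t - 9) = (t - 3)*(t + 4)*(t^2 - 4*t + 3) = (t - 3)*(t - 1)*(t + 4)*(t - 3)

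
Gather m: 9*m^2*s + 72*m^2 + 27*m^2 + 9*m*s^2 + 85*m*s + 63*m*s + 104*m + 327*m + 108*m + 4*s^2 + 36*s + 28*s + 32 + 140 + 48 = m^2*(9*s + 99) + m*(9*s^2 + 148*s + 539) + 4*s^2 + 64*s + 220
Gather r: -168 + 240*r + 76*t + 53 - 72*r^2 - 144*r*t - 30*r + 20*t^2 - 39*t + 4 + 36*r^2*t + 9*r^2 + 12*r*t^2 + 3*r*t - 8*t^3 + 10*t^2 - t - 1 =r^2*(36*t - 63) + r*(12*t^2 - 141*t + 210) - 8*t^3 + 30*t^2 + 36*t - 112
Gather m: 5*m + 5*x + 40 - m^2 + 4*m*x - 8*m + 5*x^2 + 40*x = -m^2 + m*(4*x - 3) + 5*x^2 + 45*x + 40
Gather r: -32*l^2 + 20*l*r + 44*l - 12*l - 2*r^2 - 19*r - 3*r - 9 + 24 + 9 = -32*l^2 + 32*l - 2*r^2 + r*(20*l - 22) + 24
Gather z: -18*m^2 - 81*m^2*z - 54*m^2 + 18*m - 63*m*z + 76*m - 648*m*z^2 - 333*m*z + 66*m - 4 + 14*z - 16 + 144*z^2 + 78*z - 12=-72*m^2 + 160*m + z^2*(144 - 648*m) + z*(-81*m^2 - 396*m + 92) - 32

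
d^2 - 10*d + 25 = (d - 5)^2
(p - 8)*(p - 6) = p^2 - 14*p + 48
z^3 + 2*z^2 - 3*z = z*(z - 1)*(z + 3)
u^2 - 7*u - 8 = (u - 8)*(u + 1)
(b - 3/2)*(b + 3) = b^2 + 3*b/2 - 9/2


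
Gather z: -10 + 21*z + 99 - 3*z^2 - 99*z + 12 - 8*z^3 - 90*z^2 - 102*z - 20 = -8*z^3 - 93*z^2 - 180*z + 81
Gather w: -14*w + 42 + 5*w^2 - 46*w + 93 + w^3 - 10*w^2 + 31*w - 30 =w^3 - 5*w^2 - 29*w + 105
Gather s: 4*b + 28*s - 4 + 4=4*b + 28*s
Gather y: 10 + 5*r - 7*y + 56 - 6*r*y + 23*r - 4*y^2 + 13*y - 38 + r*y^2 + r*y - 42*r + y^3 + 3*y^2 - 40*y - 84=-14*r + y^3 + y^2*(r - 1) + y*(-5*r - 34) - 56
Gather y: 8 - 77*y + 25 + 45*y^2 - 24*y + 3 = 45*y^2 - 101*y + 36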